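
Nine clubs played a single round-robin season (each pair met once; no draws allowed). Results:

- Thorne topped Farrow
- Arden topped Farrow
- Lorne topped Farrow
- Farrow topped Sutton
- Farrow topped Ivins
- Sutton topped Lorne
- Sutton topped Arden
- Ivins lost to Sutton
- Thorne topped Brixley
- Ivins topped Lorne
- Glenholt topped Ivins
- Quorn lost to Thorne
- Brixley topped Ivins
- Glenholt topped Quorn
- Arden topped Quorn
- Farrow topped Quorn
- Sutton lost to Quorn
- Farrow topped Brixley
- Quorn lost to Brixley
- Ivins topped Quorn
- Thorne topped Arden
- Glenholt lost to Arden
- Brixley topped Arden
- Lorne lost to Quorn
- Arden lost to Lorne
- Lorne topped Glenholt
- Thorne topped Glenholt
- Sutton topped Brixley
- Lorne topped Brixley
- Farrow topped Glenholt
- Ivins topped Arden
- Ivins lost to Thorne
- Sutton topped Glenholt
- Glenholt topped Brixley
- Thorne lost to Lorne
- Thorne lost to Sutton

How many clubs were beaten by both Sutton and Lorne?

Sutton beat: Arden, Brixley, Glenholt, Ivins, Lorne, Thorne.
Lorne beat: Arden, Brixley, Glenholt, Farrow, Thorne.
Both beat: Arden, Brixley, Glenholt, Thorne — 4.

4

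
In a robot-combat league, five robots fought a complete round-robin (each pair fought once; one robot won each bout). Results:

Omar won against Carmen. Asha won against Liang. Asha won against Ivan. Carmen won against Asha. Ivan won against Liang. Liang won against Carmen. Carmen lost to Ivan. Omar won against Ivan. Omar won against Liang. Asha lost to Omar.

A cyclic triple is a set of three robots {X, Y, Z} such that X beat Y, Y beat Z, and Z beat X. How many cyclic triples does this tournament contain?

2

Win totals: Ivan 2, Asha 2, Liang 1, Omar 4, Carmen 1.
A robot with w wins dominates both others in C(w,2) triples; summing gives 1 + 1 + 0 + 6 + 0 = 8 transitive triples.
Total triples C(5,3) = 10, so cyclic triples = 10 − 8 = 2.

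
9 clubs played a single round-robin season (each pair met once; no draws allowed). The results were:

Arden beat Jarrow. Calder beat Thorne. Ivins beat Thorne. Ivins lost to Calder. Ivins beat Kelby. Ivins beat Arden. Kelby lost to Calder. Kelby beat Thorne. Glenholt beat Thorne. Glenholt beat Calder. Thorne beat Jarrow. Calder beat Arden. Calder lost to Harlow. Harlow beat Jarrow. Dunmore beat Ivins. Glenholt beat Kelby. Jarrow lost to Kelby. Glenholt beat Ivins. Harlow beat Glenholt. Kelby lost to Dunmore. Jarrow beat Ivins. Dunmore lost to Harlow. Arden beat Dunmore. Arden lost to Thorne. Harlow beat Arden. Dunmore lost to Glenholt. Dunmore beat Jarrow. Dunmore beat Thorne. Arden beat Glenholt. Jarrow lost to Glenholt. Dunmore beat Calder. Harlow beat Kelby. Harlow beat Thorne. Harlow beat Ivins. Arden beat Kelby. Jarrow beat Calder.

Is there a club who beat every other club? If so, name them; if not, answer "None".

Harlow has 8 wins out of 8 opponents — a perfect record.

Harlow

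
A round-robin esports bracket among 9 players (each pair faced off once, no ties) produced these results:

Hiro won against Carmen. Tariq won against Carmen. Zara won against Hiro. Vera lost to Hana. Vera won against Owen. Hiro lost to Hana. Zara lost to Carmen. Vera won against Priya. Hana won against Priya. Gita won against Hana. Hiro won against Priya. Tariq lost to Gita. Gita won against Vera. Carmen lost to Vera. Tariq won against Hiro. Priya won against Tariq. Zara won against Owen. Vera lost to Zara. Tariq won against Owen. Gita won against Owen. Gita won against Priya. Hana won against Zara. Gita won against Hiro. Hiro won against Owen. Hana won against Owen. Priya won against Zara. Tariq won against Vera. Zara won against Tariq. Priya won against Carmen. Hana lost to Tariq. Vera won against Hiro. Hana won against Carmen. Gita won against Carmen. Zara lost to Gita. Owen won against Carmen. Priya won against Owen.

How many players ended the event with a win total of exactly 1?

2

Win totals: Carmen 1, Vera 4, Zara 4, Priya 4, Gita 8, Hana 6, Tariq 5, Hiro 3, Owen 1.
Exactly 1: Carmen, Owen — 2 players.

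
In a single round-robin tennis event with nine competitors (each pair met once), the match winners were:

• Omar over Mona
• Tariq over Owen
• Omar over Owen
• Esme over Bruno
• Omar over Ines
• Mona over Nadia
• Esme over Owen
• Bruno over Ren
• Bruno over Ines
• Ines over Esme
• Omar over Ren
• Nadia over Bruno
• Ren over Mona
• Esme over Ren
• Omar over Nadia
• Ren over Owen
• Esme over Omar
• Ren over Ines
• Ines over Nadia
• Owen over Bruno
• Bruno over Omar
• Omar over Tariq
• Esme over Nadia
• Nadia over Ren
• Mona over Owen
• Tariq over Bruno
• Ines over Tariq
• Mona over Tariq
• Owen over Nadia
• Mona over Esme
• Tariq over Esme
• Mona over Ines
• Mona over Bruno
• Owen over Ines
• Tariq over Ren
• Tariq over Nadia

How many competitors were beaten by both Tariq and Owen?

Tariq beat: Esme, Ren, Nadia, Owen, Bruno.
Owen beat: Nadia, Ines, Bruno.
Both beat: Nadia, Bruno — 2.

2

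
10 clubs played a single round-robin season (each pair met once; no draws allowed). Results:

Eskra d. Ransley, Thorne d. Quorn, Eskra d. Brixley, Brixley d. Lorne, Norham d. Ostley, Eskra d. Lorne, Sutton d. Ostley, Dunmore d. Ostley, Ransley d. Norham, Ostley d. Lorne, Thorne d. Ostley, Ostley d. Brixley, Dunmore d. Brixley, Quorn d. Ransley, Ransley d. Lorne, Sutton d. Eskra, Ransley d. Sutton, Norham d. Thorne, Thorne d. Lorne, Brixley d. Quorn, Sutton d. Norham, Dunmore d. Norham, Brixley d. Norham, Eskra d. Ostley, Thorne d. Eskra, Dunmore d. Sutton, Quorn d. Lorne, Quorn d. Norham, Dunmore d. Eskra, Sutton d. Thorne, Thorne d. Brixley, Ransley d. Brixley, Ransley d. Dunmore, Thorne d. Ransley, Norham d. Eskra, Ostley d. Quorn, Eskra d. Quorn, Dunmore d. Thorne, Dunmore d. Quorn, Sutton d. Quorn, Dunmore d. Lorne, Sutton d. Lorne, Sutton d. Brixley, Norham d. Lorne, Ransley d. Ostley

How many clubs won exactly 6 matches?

2

Win totals: Lorne 0, Eskra 5, Ostley 3, Thorne 6, Brixley 3, Quorn 3, Ransley 6, Norham 4, Dunmore 8, Sutton 7.
Exactly 6: Thorne, Ransley — 2 clubs.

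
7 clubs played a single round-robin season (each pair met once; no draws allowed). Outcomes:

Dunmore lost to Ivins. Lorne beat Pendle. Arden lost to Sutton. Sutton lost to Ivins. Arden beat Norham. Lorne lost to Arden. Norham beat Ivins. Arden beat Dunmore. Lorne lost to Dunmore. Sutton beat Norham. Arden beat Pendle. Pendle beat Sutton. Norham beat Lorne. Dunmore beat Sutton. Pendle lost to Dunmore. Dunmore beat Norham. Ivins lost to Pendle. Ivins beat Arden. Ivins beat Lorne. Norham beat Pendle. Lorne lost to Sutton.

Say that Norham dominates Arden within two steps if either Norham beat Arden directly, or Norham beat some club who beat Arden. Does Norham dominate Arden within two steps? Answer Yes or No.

Yes

Norham did not beat Arden directly.
Norham beat Pendle, Lorne, Ivins. Of those, Ivins beat Arden.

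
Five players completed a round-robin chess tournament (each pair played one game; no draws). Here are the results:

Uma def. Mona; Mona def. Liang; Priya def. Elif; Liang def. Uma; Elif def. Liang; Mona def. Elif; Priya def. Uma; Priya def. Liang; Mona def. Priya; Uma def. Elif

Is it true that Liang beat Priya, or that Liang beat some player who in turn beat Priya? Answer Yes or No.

No

Liang did not beat Priya directly.
Liang beat Uma, but each of them lost to Priya. No two-step path.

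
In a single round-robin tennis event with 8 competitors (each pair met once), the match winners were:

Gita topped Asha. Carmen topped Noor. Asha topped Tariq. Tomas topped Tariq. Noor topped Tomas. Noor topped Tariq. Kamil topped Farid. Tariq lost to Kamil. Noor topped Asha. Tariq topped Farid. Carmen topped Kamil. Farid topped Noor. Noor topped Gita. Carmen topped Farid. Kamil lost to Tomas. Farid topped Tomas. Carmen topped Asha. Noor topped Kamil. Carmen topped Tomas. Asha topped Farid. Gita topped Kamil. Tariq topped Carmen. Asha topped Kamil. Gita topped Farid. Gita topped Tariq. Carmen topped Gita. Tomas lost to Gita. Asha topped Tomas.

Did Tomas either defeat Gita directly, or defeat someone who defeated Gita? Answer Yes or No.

No

Tomas did not beat Gita directly.
Tomas beat Kamil, Tariq, but each of them lost to Gita. No two-step path.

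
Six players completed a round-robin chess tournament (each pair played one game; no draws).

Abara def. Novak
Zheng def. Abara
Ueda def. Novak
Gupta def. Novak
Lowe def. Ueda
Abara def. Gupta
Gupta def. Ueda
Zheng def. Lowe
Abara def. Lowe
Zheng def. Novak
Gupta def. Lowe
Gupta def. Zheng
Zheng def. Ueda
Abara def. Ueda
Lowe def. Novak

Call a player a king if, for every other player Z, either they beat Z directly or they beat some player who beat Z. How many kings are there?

3

Abara reaches everyone (king).
Novak cannot reach Abara, Ueda, Lowe, Gupta, Zheng in two steps.
Ueda cannot reach Abara, Lowe, Gupta, Zheng in two steps.
Lowe cannot reach Abara, Gupta, Zheng in two steps.
Gupta reaches everyone (king).
Zheng reaches everyone (king).
Kings: Abara, Gupta, Zheng — 3.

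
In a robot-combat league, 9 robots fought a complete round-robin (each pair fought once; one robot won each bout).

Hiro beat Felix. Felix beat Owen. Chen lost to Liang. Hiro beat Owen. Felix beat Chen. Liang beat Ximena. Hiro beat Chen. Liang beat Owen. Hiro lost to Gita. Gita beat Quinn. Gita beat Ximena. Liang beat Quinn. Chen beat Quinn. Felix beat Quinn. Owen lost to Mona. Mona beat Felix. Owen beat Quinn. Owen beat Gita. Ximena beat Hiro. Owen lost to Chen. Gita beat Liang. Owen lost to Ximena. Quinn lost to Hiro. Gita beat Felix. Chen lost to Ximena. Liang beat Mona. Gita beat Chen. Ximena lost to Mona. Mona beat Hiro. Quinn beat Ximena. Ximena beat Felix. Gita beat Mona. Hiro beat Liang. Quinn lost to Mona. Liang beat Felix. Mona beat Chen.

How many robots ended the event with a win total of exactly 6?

Win totals: Felix 3, Ximena 4, Hiro 5, Gita 7, Liang 6, Chen 2, Mona 6, Owen 2, Quinn 1.
Exactly 6: Liang, Mona — 2 robots.

2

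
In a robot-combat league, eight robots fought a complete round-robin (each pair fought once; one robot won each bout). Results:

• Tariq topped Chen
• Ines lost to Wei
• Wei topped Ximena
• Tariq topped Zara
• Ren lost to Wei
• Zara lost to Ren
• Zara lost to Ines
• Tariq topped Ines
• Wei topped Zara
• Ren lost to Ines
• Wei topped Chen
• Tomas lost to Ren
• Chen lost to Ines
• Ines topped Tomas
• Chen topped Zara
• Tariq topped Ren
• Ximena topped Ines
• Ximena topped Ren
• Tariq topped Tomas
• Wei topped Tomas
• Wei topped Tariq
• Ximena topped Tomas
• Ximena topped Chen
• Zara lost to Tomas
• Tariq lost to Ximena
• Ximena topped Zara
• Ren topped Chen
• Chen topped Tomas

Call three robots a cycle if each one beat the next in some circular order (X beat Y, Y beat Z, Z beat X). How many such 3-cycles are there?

0

Win totals: Ines 4, Ximena 6, Tomas 1, Wei 7, Zara 0, Chen 2, Tariq 5, Ren 3.
A robot with w wins dominates both others in C(w,2) triples; summing gives 6 + 15 + 0 + 21 + 0 + 1 + 10 + 3 = 56 transitive triples.
Total triples C(8,3) = 56, so cyclic triples = 56 − 56 = 0.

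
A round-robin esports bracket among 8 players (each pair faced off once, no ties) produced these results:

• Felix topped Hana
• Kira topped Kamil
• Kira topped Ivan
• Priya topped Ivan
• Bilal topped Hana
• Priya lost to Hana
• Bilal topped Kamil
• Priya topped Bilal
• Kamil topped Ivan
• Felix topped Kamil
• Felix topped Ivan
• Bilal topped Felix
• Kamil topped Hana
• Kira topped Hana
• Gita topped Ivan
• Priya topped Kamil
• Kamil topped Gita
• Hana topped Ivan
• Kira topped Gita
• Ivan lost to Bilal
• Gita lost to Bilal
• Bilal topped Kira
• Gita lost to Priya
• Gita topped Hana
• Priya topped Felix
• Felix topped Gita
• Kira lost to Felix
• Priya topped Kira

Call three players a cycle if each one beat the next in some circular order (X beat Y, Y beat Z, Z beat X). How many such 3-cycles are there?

Win totals: Kamil 3, Felix 5, Kira 4, Bilal 6, Priya 6, Gita 2, Ivan 0, Hana 2.
A player with w wins dominates both others in C(w,2) triples; summing gives 3 + 10 + 6 + 15 + 15 + 1 + 0 + 1 = 51 transitive triples.
Total triples C(8,3) = 56, so cyclic triples = 56 − 51 = 5.

5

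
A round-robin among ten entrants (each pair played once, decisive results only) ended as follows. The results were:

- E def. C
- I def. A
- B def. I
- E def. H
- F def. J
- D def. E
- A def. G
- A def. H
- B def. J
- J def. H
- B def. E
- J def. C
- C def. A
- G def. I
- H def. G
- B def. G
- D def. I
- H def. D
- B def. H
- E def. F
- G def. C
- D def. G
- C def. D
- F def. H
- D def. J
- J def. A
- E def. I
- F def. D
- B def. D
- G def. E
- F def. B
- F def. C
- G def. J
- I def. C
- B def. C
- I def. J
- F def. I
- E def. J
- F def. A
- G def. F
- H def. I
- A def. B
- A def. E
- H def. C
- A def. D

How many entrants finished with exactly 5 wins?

3

Win totals: A 5, B 7, C 2, D 4, E 5, F 7, G 5, H 4, I 3, J 3.
Exactly 5: A, E, G — 3 entrants.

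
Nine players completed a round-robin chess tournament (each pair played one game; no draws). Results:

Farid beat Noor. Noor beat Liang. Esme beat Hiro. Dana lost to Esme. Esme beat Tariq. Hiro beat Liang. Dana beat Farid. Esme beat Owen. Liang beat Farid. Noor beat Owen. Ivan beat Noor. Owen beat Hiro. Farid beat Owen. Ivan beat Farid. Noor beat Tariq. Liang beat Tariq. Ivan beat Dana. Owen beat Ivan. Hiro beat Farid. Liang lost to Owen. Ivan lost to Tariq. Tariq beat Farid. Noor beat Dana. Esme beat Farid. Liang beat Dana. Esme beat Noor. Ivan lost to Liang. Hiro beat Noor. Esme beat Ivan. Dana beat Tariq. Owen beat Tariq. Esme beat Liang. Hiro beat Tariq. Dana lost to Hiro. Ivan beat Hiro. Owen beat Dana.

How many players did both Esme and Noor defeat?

Esme beat: Liang, Noor, Farid, Ivan, Owen, Hiro, Dana, Tariq.
Noor beat: Liang, Owen, Dana, Tariq.
Both beat: Liang, Owen, Dana, Tariq — 4.

4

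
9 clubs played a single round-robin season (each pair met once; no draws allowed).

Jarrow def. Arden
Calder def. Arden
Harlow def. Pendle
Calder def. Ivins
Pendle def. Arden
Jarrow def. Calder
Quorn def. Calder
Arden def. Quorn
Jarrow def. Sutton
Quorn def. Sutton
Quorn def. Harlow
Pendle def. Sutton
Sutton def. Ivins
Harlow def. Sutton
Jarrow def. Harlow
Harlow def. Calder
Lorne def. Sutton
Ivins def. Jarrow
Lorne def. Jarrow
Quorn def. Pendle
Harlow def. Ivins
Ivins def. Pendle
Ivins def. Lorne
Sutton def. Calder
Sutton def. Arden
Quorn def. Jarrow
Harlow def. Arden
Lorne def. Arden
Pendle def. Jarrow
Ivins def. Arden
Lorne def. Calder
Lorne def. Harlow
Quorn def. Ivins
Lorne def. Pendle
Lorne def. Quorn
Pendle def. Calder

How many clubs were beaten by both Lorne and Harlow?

Lorne beat: Sutton, Quorn, Harlow, Calder, Jarrow, Arden, Pendle.
Harlow beat: Ivins, Sutton, Calder, Arden, Pendle.
Both beat: Sutton, Calder, Arden, Pendle — 4.

4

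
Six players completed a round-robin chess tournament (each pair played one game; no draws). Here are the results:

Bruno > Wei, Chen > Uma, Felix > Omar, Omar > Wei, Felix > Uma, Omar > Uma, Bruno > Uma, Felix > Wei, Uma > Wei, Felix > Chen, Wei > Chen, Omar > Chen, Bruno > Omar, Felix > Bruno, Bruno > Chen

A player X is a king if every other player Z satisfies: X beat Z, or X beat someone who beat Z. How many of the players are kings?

Wei cannot reach Omar, Bruno, Felix in two steps.
Uma cannot reach Omar, Bruno, Felix in two steps.
Omar cannot reach Bruno, Felix in two steps.
Bruno cannot reach Felix in two steps.
Chen cannot reach Omar, Bruno, Felix in two steps.
Felix reaches everyone (king).
Kings: Felix — 1.

1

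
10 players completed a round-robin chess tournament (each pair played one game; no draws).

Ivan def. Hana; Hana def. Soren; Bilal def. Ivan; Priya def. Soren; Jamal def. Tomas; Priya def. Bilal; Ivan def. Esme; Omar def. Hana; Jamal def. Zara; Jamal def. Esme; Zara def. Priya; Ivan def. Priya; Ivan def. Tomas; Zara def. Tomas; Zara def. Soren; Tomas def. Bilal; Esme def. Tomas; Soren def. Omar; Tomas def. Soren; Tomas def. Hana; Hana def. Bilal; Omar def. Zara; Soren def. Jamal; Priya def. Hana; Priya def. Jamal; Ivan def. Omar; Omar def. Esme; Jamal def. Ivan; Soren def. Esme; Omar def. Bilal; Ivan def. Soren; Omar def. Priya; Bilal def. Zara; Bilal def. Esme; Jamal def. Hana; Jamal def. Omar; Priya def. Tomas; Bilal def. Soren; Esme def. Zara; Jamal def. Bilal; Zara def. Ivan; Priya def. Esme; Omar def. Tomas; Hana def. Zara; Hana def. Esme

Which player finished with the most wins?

Jamal

Win totals: Omar 6, Hana 4, Soren 3, Bilal 4, Tomas 3, Priya 6, Ivan 6, Esme 2, Zara 4, Jamal 7.
Jamal leads with 7 wins (next highest: 6).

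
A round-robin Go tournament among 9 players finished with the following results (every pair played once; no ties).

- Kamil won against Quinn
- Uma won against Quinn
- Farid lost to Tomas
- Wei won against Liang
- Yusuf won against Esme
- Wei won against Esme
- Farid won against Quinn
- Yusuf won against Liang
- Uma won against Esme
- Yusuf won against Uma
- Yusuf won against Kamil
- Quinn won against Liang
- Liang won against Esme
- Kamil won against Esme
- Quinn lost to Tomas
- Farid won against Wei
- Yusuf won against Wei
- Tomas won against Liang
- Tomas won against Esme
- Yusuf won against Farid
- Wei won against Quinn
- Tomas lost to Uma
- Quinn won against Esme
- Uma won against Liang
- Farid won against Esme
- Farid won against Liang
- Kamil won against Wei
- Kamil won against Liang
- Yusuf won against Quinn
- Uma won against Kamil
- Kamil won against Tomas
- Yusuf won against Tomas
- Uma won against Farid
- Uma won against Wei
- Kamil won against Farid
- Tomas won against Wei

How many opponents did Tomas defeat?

Tomas' results: beat Wei, Esme, Farid, Quinn, Liang; lost to Uma, Kamil, Yusuf.
That is 5 wins.

5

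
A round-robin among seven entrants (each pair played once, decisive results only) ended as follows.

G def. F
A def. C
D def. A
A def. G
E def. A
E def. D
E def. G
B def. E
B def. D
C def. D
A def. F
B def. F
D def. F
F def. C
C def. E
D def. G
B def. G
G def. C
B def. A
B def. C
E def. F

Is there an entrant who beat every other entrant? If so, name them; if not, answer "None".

B

B has 6 wins out of 6 opponents — a perfect record.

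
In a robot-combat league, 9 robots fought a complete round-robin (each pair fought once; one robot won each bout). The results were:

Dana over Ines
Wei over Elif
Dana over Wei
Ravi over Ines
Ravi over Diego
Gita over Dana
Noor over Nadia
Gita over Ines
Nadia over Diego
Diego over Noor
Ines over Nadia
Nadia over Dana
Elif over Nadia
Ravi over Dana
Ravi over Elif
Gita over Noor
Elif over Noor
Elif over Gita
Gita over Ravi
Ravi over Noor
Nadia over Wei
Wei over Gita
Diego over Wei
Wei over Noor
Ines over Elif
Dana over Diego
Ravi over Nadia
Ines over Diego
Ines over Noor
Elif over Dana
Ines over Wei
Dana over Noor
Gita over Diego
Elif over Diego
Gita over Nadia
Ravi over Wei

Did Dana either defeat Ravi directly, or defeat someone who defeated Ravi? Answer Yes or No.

Dana did not beat Ravi directly.
Dana beat Noor, Wei, Diego, Ines, but each of them lost to Ravi. No two-step path.

No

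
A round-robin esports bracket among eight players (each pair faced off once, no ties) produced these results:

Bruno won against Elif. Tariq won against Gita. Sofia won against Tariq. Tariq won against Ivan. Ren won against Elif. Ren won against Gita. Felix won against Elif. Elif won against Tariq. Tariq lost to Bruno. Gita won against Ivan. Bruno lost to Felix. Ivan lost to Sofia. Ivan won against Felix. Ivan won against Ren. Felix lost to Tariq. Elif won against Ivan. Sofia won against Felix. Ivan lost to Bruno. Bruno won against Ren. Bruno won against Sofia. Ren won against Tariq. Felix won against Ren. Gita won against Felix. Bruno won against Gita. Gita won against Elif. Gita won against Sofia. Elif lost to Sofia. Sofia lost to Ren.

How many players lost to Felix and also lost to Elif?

Felix beat: Bruno, Elif, Ren.
Elif beat: Tariq, Ivan.
No one was beaten by both.

0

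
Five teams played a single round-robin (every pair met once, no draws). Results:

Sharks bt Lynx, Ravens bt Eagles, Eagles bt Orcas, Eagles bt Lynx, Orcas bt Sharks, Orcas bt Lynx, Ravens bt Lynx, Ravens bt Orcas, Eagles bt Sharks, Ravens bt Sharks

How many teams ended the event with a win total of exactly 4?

Win totals: Orcas 2, Eagles 3, Lynx 0, Sharks 1, Ravens 4.
Exactly 4: Ravens — 1 team.

1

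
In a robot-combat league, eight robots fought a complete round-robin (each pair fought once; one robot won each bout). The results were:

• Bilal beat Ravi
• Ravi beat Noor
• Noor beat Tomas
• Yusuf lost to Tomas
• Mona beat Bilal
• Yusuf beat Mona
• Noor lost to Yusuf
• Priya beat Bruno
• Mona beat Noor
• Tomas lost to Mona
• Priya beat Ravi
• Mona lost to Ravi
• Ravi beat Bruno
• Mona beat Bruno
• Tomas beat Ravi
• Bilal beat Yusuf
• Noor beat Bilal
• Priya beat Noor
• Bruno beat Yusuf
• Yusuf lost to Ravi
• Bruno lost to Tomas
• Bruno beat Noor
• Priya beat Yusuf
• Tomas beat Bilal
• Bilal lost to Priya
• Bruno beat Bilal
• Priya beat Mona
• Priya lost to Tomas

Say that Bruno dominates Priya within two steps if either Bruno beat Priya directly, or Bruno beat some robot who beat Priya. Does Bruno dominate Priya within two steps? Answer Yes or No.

Bruno did not beat Priya directly.
Bruno beat Bilal, Yusuf, Noor, but each of them lost to Priya. No two-step path.

No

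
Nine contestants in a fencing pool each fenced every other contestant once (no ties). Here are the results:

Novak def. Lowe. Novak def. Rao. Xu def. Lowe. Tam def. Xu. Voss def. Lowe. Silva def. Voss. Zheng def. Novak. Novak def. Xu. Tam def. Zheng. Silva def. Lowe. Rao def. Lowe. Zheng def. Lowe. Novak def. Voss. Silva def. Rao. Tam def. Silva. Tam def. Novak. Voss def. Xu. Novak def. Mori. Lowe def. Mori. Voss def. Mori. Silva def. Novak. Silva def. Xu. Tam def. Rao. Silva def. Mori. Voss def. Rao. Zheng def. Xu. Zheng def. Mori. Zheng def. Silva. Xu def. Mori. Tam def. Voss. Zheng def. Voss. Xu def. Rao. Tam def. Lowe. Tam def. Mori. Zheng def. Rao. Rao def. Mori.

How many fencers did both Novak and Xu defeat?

3

Novak beat: Lowe, Mori, Rao, Voss, Xu.
Xu beat: Lowe, Mori, Rao.
Both beat: Lowe, Mori, Rao — 3.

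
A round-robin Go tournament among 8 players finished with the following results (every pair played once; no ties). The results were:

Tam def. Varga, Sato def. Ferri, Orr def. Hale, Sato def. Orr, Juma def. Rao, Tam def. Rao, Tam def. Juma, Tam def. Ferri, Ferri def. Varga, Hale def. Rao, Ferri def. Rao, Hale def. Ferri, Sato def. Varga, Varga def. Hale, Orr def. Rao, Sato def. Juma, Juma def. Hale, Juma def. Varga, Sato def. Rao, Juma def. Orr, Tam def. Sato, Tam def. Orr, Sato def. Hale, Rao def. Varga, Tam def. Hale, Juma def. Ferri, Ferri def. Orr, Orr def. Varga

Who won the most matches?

Win totals: Orr 3, Ferri 3, Juma 5, Hale 2, Rao 1, Varga 1, Tam 7, Sato 6.
Tam leads with 7 wins (next highest: 6).

Tam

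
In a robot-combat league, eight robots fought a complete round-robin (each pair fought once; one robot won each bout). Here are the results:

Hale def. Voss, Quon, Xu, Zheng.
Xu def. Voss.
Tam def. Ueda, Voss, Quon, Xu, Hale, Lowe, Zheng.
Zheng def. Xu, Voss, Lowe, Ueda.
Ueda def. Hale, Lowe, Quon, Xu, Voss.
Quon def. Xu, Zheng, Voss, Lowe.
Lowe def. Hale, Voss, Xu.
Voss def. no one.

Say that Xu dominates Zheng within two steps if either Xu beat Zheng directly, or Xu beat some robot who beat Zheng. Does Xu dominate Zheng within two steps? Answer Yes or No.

Xu did not beat Zheng directly.
Xu beat Voss, but each of them lost to Zheng. No two-step path.

No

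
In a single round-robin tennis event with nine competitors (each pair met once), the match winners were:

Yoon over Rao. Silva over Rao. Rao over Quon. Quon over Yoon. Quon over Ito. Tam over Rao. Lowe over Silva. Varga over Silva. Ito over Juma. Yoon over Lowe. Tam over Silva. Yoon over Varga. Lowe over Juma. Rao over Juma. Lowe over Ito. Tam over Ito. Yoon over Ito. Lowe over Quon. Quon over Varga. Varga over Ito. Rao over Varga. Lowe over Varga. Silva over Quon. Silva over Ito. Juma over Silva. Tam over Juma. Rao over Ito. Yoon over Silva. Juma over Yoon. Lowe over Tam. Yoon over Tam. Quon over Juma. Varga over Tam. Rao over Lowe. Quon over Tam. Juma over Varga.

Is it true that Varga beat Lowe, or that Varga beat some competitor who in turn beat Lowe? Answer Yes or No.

Varga did not beat Lowe directly.
Varga beat Ito, Silva, Tam, but each of them lost to Lowe. No two-step path.

No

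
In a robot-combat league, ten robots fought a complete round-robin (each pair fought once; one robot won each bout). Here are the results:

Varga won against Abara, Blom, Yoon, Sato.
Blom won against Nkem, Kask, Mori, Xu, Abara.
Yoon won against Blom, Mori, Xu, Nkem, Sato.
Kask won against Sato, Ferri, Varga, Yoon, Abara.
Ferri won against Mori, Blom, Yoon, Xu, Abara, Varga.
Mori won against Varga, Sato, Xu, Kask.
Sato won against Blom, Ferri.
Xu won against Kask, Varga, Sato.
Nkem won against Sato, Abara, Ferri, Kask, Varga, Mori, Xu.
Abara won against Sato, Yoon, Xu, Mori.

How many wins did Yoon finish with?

Yoon's results: beat Xu, Sato, Nkem, Blom, Mori; lost to Ferri, Kask, Varga, Abara.
That is 5 wins.

5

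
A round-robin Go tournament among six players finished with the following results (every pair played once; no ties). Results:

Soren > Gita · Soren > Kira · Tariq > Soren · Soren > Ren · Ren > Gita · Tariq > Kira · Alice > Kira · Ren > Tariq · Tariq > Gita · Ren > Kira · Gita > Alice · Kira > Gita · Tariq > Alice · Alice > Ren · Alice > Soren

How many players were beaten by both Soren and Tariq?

2

Soren beat: Kira, Ren, Gita.
Tariq beat: Kira, Alice, Soren, Gita.
Both beat: Kira, Gita — 2.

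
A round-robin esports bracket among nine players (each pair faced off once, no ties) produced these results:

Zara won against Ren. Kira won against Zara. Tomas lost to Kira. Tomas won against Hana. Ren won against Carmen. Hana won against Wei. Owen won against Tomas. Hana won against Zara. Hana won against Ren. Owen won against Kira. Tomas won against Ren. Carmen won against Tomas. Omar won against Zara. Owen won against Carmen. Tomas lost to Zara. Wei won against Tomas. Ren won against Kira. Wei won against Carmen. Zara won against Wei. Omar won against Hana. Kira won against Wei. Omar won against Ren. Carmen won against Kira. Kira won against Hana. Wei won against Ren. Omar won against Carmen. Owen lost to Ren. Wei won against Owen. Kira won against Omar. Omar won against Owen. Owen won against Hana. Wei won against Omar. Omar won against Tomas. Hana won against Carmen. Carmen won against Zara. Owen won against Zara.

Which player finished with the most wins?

Omar

Win totals: Wei 5, Kira 5, Ren 3, Owen 5, Tomas 2, Omar 6, Zara 3, Carmen 3, Hana 4.
Omar leads with 6 wins (next highest: 5).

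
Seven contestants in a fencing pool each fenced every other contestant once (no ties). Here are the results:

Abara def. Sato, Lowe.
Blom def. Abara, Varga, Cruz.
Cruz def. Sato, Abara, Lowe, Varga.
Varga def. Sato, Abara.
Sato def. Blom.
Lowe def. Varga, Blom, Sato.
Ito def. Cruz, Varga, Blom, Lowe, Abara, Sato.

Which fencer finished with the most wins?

Ito

Win totals: Varga 2, Ito 6, Cruz 4, Lowe 3, Sato 1, Blom 3, Abara 2.
Ito leads with 6 wins (next highest: 4).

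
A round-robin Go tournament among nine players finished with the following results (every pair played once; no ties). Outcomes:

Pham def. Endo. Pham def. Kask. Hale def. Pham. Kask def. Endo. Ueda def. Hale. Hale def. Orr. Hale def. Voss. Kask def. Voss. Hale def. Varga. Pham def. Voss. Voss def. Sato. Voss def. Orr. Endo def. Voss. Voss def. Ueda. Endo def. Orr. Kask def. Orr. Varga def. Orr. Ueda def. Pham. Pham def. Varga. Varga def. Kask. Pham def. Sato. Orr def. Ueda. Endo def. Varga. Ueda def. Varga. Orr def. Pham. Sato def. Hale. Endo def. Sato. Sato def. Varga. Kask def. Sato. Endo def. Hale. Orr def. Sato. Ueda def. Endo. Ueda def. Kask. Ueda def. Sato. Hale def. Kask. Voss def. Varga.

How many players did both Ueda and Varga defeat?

1

Ueda beat: Endo, Sato, Hale, Pham, Kask, Varga.
Varga beat: Kask, Orr.
Both beat: Kask — 1.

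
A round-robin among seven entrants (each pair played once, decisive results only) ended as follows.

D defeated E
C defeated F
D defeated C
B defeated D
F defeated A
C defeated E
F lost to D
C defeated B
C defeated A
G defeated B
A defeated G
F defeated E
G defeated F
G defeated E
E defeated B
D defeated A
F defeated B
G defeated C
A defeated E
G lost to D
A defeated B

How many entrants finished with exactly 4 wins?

2

Win totals: A 3, B 1, C 4, D 5, E 1, F 3, G 4.
Exactly 4: C, G — 2 entrants.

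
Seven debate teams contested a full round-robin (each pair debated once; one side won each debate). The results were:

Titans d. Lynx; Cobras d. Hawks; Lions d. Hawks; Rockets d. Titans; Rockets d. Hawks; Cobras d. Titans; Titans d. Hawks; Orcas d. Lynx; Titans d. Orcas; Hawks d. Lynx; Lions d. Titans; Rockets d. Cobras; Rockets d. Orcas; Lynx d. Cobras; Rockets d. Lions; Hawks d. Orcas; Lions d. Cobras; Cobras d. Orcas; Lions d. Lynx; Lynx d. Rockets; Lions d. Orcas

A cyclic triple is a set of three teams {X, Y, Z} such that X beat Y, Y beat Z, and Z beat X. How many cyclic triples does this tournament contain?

7

Win totals: Cobras 3, Lynx 2, Hawks 2, Titans 3, Lions 5, Rockets 5, Orcas 1.
A team with w wins dominates both others in C(w,2) triples; summing gives 3 + 1 + 1 + 3 + 10 + 10 + 0 = 28 transitive triples.
Total triples C(7,3) = 35, so cyclic triples = 35 − 28 = 7.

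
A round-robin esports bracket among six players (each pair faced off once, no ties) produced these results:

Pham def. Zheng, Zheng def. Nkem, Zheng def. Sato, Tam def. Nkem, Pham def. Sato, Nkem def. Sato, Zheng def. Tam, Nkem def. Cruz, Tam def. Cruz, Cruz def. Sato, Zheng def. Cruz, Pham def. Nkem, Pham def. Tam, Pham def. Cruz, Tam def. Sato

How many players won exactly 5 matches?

1

Win totals: Pham 5, Tam 3, Nkem 2, Sato 0, Zheng 4, Cruz 1.
Exactly 5: Pham — 1 player.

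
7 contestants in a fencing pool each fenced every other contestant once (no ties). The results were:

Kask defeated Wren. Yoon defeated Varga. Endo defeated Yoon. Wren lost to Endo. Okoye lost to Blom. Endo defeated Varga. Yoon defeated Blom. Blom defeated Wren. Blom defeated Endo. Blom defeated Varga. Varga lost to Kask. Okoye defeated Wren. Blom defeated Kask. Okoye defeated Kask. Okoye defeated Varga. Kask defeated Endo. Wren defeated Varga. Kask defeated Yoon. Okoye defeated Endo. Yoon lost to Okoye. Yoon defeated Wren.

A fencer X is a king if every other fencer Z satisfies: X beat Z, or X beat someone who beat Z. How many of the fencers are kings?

3

Varga cannot reach Blom, Okoye, Yoon, Endo, Kask, Wren in two steps.
Blom reaches everyone (king).
Okoye reaches everyone (king).
Yoon reaches everyone (king).
Endo cannot reach Okoye, Kask in two steps.
Kask cannot reach Okoye in two steps.
Wren cannot reach Blom, Okoye, Yoon, Endo, Kask in two steps.
Kings: Blom, Okoye, Yoon — 3.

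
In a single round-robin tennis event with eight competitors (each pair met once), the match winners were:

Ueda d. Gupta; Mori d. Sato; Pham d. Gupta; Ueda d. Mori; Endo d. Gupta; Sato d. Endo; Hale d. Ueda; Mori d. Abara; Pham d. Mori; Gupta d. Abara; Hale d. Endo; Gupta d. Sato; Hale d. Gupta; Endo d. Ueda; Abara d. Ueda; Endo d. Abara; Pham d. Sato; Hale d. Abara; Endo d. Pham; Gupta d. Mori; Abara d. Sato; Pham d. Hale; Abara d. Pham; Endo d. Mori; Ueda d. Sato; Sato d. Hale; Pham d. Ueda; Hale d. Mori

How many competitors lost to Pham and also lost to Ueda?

Pham beat: Mori, Gupta, Hale, Ueda, Sato.
Ueda beat: Mori, Gupta, Sato.
Both beat: Mori, Gupta, Sato — 3.

3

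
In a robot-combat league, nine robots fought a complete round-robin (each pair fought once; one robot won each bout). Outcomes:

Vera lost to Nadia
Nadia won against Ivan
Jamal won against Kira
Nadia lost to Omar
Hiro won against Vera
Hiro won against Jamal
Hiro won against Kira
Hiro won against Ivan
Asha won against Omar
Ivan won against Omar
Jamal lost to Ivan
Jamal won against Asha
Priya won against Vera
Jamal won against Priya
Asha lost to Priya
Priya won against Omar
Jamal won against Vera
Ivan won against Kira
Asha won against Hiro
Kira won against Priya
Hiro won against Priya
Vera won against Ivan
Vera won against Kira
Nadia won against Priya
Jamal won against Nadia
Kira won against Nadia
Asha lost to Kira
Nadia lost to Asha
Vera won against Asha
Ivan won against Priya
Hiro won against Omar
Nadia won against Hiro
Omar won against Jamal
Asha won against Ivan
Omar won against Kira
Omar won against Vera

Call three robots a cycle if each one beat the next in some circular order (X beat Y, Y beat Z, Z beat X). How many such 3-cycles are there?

26

Win totals: Omar 4, Kira 3, Ivan 4, Priya 3, Nadia 4, Hiro 6, Vera 3, Asha 4, Jamal 5.
A robot with w wins dominates both others in C(w,2) triples; summing gives 6 + 3 + 6 + 3 + 6 + 15 + 3 + 6 + 10 = 58 transitive triples.
Total triples C(9,3) = 84, so cyclic triples = 84 − 58 = 26.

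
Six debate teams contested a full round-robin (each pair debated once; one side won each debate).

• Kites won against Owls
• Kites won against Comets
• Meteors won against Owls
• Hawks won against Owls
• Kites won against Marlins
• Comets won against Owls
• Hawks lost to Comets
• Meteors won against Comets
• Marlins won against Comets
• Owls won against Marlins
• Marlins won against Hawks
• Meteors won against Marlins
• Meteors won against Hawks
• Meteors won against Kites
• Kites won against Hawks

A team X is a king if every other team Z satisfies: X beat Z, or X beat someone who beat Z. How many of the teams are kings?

Kites cannot reach Meteors in two steps.
Marlins cannot reach Kites, Meteors in two steps.
Meteors reaches everyone (king).
Owls cannot reach Kites, Meteors in two steps.
Hawks cannot reach Kites, Meteors, Comets in two steps.
Comets cannot reach Kites, Meteors in two steps.
Kings: Meteors — 1.

1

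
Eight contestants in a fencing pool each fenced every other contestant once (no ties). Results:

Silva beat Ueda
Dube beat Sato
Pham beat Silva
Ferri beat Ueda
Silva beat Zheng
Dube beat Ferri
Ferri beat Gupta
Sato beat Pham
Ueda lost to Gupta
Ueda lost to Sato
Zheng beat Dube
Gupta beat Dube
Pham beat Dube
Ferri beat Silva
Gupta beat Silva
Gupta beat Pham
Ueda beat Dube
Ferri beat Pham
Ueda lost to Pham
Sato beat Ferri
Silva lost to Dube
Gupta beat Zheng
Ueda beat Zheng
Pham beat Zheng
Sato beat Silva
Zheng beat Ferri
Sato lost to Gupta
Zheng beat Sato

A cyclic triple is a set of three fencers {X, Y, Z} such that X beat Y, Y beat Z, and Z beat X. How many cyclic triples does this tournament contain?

Win totals: Ferri 4, Sato 4, Silva 2, Pham 4, Gupta 6, Zheng 3, Dube 3, Ueda 2.
A fencer with w wins dominates both others in C(w,2) triples; summing gives 6 + 6 + 1 + 6 + 15 + 3 + 3 + 1 = 41 transitive triples.
Total triples C(8,3) = 56, so cyclic triples = 56 − 41 = 15.

15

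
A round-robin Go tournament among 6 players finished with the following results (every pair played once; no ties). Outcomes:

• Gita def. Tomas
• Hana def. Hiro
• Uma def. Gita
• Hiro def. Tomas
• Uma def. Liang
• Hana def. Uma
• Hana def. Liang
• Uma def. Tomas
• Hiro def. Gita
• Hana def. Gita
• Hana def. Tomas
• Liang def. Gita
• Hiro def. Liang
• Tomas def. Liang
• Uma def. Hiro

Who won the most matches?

Hana

Win totals: Liang 1, Hana 5, Uma 4, Gita 1, Hiro 3, Tomas 1.
Hana leads with 5 wins (next highest: 4).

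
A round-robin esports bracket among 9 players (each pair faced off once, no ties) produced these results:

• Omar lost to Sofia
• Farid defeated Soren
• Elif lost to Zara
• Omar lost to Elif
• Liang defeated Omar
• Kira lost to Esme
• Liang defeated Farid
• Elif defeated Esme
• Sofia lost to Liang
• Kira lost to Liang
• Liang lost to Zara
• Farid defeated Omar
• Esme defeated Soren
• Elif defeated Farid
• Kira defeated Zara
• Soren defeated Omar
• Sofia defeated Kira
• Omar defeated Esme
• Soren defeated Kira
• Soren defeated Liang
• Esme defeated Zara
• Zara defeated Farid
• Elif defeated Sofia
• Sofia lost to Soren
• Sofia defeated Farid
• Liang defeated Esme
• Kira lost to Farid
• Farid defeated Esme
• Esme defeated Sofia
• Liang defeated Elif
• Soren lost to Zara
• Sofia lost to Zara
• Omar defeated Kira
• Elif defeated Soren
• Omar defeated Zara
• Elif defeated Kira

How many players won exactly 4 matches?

3

Win totals: Soren 4, Esme 4, Farid 4, Zara 5, Sofia 3, Liang 6, Omar 3, Kira 1, Elif 6.
Exactly 4: Soren, Esme, Farid — 3 players.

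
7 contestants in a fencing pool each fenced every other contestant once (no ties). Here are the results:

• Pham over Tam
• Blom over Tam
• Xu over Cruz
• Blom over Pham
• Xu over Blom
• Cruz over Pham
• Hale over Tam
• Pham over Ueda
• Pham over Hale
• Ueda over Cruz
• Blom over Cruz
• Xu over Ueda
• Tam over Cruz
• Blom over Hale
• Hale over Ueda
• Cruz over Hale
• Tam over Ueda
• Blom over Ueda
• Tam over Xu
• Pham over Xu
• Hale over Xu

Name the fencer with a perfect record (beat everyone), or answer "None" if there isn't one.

Highest win total is Blom with 5 (out of 6 possible).
Blom lost to Xu, so no fencer went undefeated.

None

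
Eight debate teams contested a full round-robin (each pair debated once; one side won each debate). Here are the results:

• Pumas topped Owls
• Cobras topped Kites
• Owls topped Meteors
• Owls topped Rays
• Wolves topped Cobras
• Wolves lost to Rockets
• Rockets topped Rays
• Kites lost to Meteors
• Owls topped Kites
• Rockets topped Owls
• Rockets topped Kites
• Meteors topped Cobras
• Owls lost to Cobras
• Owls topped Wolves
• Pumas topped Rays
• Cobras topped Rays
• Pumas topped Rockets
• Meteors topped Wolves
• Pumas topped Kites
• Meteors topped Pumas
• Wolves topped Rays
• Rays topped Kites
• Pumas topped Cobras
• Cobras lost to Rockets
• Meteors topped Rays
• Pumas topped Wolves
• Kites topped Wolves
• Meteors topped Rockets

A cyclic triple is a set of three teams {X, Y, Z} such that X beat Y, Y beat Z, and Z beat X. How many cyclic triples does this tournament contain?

6

Win totals: Kites 1, Cobras 3, Rays 1, Wolves 2, Meteors 6, Pumas 6, Owls 4, Rockets 5.
A team with w wins dominates both others in C(w,2) triples; summing gives 0 + 3 + 0 + 1 + 15 + 15 + 6 + 10 = 50 transitive triples.
Total triples C(8,3) = 56, so cyclic triples = 56 − 50 = 6.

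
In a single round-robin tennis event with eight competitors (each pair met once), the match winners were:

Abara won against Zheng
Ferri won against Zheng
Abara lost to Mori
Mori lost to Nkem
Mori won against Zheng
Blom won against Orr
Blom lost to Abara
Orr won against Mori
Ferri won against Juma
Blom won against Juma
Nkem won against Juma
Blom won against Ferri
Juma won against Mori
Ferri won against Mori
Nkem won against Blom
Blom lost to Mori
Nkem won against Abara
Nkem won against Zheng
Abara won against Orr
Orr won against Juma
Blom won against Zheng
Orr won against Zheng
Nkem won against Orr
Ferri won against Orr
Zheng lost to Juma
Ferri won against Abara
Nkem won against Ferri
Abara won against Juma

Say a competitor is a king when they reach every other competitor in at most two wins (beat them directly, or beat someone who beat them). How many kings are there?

1

Juma cannot reach Ferri, Nkem, Orr in two steps.
Abara cannot reach Nkem in two steps.
Ferri cannot reach Nkem in two steps.
Nkem reaches everyone (king).
Mori cannot reach Nkem in two steps.
Blom cannot reach Nkem in two steps.
Orr cannot reach Ferri, Nkem in two steps.
Zheng cannot reach Juma, Abara, Ferri, Nkem, Mori, Blom, Orr in two steps.
Kings: Nkem — 1.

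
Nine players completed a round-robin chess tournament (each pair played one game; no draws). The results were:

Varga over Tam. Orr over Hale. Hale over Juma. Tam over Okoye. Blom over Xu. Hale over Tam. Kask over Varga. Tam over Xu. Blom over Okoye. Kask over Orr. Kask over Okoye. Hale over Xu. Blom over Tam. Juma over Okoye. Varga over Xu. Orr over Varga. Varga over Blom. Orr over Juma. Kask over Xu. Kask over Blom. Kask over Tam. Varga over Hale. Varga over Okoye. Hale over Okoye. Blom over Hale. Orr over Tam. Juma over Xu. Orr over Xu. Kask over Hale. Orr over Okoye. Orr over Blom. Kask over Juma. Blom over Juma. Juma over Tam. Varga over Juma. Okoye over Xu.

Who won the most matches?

Win totals: Varga 6, Blom 5, Hale 4, Okoye 1, Juma 3, Tam 2, Kask 8, Orr 7, Xu 0.
Kask leads with 8 wins (next highest: 7).

Kask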